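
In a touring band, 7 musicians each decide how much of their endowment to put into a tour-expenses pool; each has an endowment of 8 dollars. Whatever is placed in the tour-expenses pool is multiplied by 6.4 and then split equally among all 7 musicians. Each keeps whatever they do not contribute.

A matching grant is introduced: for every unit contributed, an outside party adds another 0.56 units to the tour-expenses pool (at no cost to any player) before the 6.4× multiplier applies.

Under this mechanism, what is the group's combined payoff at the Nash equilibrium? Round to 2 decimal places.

Under the mechanism each unit contributed yields 6.4 × 1.56 / 7 = 1.4263 back to its contributor per unit of net cost, which exceeds 1, making full contribution the dominant choice for everyone.
So the Nash equilibrium is full contribution by all 7; the group earns 6.4 × 1.56 × 56 = 559.10.

559.10 dollars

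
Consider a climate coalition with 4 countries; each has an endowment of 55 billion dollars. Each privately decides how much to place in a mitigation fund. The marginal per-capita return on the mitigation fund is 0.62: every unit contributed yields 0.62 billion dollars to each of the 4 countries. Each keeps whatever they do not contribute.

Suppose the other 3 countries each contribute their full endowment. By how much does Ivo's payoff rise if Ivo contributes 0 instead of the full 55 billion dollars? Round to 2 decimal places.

Switching from a contribution of 55 to 0 lets Ivo keep an extra 55 billion dollars, but lowers the mitigation fund by 55, which costs Ivo their own share of that drop: 0.62 × 55 = 34.10.
Net gain = 55 − 34.10 = 20.90. The private return per contributed unit (0.62) is below 1, so free-riding is indeed the best response regardless of what the others do.

20.90 billion dollars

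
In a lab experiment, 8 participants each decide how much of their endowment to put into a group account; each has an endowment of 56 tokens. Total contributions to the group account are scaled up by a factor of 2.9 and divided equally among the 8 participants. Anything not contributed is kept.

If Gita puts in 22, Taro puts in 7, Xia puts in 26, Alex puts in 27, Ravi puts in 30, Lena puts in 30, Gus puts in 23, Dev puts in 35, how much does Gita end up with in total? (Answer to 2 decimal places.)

Total contributed: 22 + 7 + 26 + 27 + 30 + 30 + 23 + 35 = 200.
Each receives 2.9 × 200 / 8 = 72.50 from the group account.
Gita keeps 56 − 22 = 34, so Gita's payoff is 34 + 72.50 = 106.50.

106.50 tokens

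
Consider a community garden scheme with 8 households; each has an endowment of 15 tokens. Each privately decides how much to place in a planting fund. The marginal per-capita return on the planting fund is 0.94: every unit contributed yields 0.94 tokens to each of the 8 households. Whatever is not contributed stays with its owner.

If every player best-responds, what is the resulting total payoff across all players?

120.00 tokens

The private return per contributed unit is 0.94 < 1, so contributing 0 is dominant for every player. At the Nash equilibrium everyone keeps their 15, and the group total is 8 × 15 = 120.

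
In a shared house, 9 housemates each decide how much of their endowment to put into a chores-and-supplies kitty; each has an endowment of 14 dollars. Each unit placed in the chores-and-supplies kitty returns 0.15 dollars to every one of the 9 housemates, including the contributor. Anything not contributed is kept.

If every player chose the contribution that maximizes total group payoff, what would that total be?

Each contributed unit returns 1.350 to the group as a whole (0.15 to each of 9 players), which exceeds 1, so the social optimum is full contribution: group total = 1.350 × 126 = 170.10.

170.10 dollars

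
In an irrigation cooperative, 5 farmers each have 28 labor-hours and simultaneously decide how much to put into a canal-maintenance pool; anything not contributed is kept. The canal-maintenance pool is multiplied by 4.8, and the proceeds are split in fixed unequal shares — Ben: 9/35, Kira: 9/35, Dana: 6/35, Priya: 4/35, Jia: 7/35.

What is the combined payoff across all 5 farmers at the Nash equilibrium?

352.80 labor-hours

For player j, contributing a unit is worthwhile iff 4.8 × (j's share) ≥ 1, i.e. iff j's share is at least 0.2083.
Ben and Kira clear that bar, contributing 28 each; the remaining 3 contribute 0. Total contributed: 56.
The canal-maintenance pool pays out 4.8 × 56 = 268.80 in total (split across the unequal shares, but the aggregate is all that matters for the group sum).
The 3 free-riders keep 28 each, adding 84. Group total = 84 + 268.80 = 352.80.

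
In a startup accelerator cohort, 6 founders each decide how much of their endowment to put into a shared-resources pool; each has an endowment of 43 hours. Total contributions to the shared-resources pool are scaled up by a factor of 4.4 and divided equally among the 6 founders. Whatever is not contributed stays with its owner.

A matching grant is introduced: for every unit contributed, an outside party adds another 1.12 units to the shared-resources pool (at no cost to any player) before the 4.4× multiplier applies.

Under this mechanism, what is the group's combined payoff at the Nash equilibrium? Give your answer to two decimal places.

With the mechanism, a contributed unit returns 4.4 × 2.12 / 6 = 1.5547 per unit of net cost to the contributor — now above 1 — so contributing fully is weakly dominant for every player.
So the Nash equilibrium is full contribution by all 6; the group earns 4.4 × 2.12 × 258 = 2406.62.

2406.62 hours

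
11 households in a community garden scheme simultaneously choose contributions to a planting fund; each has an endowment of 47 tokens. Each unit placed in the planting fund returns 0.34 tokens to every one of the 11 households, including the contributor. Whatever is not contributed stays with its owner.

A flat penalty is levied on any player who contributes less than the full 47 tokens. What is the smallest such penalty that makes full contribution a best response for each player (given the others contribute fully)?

Given the others contribute fully, the best deviation is to contribute 0 (any partial contribution still incurs the fine and gives up units whose private return 0.34 is below 1).
Deviating from 47 to 0 saves 47 tokens but forfeits the deviator's share of the drop in the planting fund: 0.34 × 47 = 15.98.
So the deviation gain is 47 − 15.98 = 31.02, and the fine must be at least 31.02 tokens to wipe it out.

31.02 tokens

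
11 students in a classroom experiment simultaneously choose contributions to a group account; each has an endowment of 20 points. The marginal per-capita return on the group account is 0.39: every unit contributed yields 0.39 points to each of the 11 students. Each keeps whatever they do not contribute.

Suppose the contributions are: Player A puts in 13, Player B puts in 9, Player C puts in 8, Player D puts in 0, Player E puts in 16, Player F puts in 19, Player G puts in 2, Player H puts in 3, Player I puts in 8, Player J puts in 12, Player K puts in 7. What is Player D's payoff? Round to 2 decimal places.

57.83 points

Total contributed: 13 + 9 + 8 + 0 + 16 + 19 + 2 + 3 + 8 + 12 + 7 = 97.
Each receives 0.39 × 97 = 37.83 from the group account.
Player D keeps 20 − 0 = 20, so Player D's payoff is 20 + 37.83 = 57.83.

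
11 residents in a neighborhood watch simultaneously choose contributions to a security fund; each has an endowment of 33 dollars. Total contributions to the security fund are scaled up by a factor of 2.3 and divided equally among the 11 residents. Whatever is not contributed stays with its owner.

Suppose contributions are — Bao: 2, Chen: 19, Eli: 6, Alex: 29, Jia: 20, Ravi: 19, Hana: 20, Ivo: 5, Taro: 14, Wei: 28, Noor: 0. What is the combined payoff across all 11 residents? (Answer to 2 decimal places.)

573.60 dollars

Total contributed: 2 + 19 + 6 + 29 + 20 + 19 + 20 + 5 + 14 + 28 + 0 = 162; total kept: 11 × 33 − 162 = 201.
The security fund pays out 2.3 × 162 = 372.60 in aggregate.
Group total = 201 + 372.60 = 573.60.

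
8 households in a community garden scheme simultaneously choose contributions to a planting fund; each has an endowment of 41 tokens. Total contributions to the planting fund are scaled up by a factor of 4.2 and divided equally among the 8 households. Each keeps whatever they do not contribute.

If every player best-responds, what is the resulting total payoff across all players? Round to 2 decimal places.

328.00 tokens

Each contributed unit returns 4.2/8 = 0.5250 to its contributor — below 1 — so contributing 0 is dominant for every player. At the Nash equilibrium everyone keeps their 41, and the group total is 8 × 41 = 328.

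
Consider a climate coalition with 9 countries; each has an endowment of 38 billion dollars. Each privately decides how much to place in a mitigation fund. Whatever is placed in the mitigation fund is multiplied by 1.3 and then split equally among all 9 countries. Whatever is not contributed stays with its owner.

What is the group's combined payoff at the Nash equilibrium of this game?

342.00 billion dollars

Each contributed unit returns 1.3/9 = 0.1444 to its contributor — below 1 — so contributing 0 is dominant for every player. At the Nash equilibrium everyone keeps their 38, and the group total is 9 × 38 = 342.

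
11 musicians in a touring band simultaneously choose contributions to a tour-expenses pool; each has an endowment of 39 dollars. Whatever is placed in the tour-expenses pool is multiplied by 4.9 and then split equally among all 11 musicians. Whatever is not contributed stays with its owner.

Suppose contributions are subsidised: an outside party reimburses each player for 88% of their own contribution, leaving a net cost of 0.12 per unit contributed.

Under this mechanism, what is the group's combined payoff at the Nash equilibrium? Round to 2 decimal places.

The effective private return per unit is now (4.9/11) / 0.12 = 3.7121 > 1, so every player's dominant strategy flips to full contribution.
So the Nash equilibrium is full contribution by all 11; the group earns 11 × (39 × 0.88 + 4.9 × 39) = 2479.62.

2479.62 dollars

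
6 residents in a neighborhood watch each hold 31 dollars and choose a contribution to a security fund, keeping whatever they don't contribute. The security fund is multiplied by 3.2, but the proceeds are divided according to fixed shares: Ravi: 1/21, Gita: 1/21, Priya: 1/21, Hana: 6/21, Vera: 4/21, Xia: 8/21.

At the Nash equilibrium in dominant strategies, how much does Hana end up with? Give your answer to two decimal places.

59.34 dollars

A player with share s gets back 3.2·s per unit contributed, so full contribution is dominant for anyone with s > 1/3.2 = 0.3125 and zero contribution is dominant for anyone below.
Xia alone (share 8/21) is above the threshold, contributing 31; the remaining 5 contribute 0. Total contributed: 31.
Hana keeps 31 and receives 3.2 × 31 × 6/21 = 28.34 from the security fund, for a payoff of 59.34.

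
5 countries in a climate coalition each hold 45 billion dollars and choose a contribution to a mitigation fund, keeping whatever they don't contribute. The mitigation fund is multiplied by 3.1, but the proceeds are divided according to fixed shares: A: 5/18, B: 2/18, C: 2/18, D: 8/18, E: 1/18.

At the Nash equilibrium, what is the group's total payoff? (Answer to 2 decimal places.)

319.50 billion dollars

Each unit j contributes comes back to j as 3.1 × (j's share), so j prefers to contribute only if that share exceeds 1/3.1 = 0.3226; otherwise keeping the unit dominates.
The only share above 0.3226 is D's 8/18, contributing 45; the remaining 4 contribute 0. Total contributed: 45.
The mitigation fund pays out 3.1 × 45 = 139.50 in total (split across the unequal shares, but the aggregate is all that matters for the group sum).
The 4 free-riders keep 45 each, adding 180. Group total = 180 + 139.50 = 319.50.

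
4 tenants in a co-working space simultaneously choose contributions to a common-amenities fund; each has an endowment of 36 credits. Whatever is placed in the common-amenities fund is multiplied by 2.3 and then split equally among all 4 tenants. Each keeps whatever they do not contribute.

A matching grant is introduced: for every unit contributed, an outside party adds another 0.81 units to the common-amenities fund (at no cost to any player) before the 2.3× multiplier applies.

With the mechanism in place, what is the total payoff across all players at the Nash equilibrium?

599.47 credits

With the mechanism, a contributed unit returns 2.3 × 1.81 / 4 = 1.0408 per unit of net cost to the contributor — now above 1 — so contributing fully is weakly dominant for every player.
So the Nash equilibrium is full contribution by all 4; the group earns 2.3 × 1.81 × 144 = 599.47.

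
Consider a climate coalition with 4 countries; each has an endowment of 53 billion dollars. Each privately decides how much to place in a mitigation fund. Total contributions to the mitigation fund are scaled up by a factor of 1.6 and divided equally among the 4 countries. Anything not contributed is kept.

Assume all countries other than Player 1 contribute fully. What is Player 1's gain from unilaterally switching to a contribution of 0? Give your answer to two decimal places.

Switching from a contribution of 53 to 0 lets Player 1 keep an extra 53 billion dollars, but lowers the mitigation fund by 53, which costs Player 1 their own share of that drop: 1.6/4 × 53 = 21.20.
Net gain = 53 − 21.20 = 31.80. The private return per contributed unit (0.4000) is below 1, so free-riding is indeed the best response regardless of what the others do.

31.80 billion dollars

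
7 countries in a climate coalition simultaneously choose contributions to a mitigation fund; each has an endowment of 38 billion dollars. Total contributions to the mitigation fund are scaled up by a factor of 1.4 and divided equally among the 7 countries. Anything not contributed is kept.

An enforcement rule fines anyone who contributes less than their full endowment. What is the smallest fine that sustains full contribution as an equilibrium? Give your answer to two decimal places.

30.40 billion dollars

Given the others contribute fully, the best deviation is to contribute 0 (any partial contribution still incurs the fine and gives up units whose private return 0.2000 is below 1).
Deviating from 38 to 0 saves 38 billion dollars but forfeits the deviator's share of the drop in the mitigation fund: 1.4/7 × 38 = 7.60.
So the deviation gain is 38 − 7.60 = 30.40, and the fine must be at least 30.40 billion dollars to wipe it out.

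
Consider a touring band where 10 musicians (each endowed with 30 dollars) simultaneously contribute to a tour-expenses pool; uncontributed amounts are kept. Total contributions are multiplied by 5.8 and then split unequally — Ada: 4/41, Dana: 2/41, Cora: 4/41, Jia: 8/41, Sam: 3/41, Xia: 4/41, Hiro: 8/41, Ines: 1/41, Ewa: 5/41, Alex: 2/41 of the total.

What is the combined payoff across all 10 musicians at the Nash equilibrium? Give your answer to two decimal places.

588.00 dollars

A player with share s gets back 5.8·s per unit contributed, so full contribution is dominant for anyone with s > 1/5.8 = 0.1724 and zero contribution is dominant for anyone below.
Jia and Hiro clear that bar, contributing 30 each; the remaining 8 contribute 0. Total contributed: 60.
The tour-expenses pool pays out 5.8 × 60 = 348.00 in total (split across the unequal shares, but the aggregate is all that matters for the group sum).
The 8 free-riders keep 30 each, adding 240. Group total = 240 + 348.00 = 588.00.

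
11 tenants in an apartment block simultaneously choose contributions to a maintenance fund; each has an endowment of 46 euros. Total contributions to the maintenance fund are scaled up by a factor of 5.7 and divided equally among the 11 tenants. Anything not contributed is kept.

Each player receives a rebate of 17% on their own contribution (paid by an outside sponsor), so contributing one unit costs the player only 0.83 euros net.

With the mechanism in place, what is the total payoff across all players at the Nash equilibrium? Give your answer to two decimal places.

With the mechanism, a contributed unit returns (5.7/11) / 0.83 = 0.6243 per unit of net cost — still below 1 — so contributing 0 remains dominant for every player.
At the Nash equilibrium no one contributes; group total payoff = 11 × 46 = 506.

506.00 euros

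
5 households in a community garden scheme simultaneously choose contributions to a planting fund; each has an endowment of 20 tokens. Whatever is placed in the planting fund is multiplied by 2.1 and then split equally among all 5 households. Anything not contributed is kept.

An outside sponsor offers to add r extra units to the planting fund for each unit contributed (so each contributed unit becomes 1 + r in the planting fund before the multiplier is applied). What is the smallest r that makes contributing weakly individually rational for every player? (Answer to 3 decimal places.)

With matching at rate r, one contributed unit becomes (1 + r) in the planting fund and returns 2.1 × (1 + r) / 5 to the contributor.
Setting this equal to 1: 1 + r = 5/2.1 = 2.3810.
So the minimum matching rate is r = 2.3810 − 1 = 1.381.

1.381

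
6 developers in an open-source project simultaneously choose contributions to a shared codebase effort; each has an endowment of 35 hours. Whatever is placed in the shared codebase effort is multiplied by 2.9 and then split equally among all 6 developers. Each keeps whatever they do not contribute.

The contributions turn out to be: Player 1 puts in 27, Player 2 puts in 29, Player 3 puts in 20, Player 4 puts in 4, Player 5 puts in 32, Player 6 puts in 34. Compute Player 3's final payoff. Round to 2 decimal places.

Total contributed: 27 + 29 + 20 + 4 + 32 + 34 = 146.
Each receives 2.9 × 146 / 6 = 70.57 from the shared codebase effort.
Player 3 keeps 35 − 20 = 15, so Player 3's payoff is 15 + 70.57 = 85.57.

85.57 hours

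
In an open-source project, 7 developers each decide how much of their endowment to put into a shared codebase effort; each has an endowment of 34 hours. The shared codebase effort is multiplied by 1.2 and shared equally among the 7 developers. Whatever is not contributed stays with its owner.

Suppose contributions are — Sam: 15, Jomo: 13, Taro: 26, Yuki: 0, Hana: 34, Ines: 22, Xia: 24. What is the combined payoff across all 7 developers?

Total contributed: 15 + 13 + 26 + 0 + 34 + 22 + 24 = 134; total kept: 7 × 34 − 134 = 104.
The shared codebase effort pays out 1.2 × 134 = 160.80 in aggregate.
Group total = 104 + 160.80 = 264.80.

264.80 hours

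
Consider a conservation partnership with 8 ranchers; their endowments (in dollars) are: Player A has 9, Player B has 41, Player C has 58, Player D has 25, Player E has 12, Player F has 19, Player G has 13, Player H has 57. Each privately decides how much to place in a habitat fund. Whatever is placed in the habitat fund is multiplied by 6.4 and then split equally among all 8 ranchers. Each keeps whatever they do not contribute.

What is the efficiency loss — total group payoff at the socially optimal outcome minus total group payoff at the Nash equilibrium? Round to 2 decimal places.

1263.60 dollars

The private return per contributed unit is 6.4/8 = 0.8000 < 1 for every player regardless of endowment, so the Nash equilibrium is zero contribution and the group total is Σ E_j = 9 + 41 + 58 + 25 + 12 + 19 + 13 + 57 = 234.
Each contributed unit returns 6.400 to the group, so the social optimum is full contribution by everyone: group total = 6.400 × 234 = 1497.60.
Efficiency loss = (6.400 − 1) × 234 = 1263.60.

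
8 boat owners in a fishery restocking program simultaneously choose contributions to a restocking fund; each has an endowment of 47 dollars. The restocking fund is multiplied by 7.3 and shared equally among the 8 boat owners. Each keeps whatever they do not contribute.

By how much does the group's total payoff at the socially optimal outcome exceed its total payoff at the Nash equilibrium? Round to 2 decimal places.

2368.80 dollars

Each contributed unit returns 7.3/8 = 0.9125 to its contributor — below 1 — so contributing 0 is dominant for every player. At the Nash equilibrium everyone keeps their 47, and the group total is 8 × 47 = 376.
Each contributed unit returns 7.300 to the group as a whole (0.9125 to each of 8 players), which exceeds 1, so the social optimum is full contribution: group total = 7.300 × 376 = 2744.80.
Efficiency loss = 2744.80 − 376 = 2368.80.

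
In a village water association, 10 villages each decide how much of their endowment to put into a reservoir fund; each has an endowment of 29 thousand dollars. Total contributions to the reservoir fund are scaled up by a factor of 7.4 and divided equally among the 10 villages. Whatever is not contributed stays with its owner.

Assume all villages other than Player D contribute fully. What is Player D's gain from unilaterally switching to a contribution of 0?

7.54 thousand dollars

Switching from a contribution of 29 to 0 lets Player D keep an extra 29 thousand dollars, but lowers the reservoir fund by 29, which costs Player D their own share of that drop: 7.4/10 × 29 = 21.46.
Net gain = 29 − 21.46 = 7.54. The private return per contributed unit (0.7400) is below 1, so free-riding is indeed the best response regardless of what the others do.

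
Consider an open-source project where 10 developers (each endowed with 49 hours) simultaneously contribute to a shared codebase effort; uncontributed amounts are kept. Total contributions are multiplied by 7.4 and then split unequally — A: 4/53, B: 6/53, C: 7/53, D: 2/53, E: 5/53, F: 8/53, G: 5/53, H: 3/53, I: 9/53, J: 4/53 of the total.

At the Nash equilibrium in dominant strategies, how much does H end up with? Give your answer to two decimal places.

90.05 hours

Player j's private return per contributed unit is 7.4 × (j's share). Contributing is weakly dominant for j when that share is at least 1/7.4 = 0.1351, and contributing 0 is dominant otherwise.
The shares above 0.1351 belong to F and I, contributing 49 each; the remaining 8 contribute 0. Total contributed: 98.
H keeps 49 and receives 7.4 × 98 × 3/53 = 41.05 from the shared codebase effort, for a payoff of 90.05.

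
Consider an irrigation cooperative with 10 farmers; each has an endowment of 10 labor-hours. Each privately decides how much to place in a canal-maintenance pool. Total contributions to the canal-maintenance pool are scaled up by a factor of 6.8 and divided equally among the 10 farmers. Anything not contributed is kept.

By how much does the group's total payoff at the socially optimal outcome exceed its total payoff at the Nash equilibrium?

Each contributed unit returns 6.8/10 = 0.6800 to its contributor — below 1 — so contributing 0 is dominant for every player. At the Nash equilibrium everyone keeps their 10, and the group total is 10 × 10 = 100.
Each contributed unit returns 6.800 to the group as a whole (0.6800 to each of 10 players), which exceeds 1, so the social optimum is full contribution: group total = 6.800 × 100 = 680.00.
Efficiency loss = 680.00 − 100 = 580.00.

580.00 labor-hours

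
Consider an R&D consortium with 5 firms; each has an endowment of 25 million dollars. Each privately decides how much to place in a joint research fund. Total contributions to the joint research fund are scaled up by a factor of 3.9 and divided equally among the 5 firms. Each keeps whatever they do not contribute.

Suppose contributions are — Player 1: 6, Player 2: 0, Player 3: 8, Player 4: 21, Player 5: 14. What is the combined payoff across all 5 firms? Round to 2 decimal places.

Total contributed: 6 + 0 + 8 + 21 + 14 = 49; total kept: 5 × 25 − 49 = 76.
The joint research fund pays out 3.9 × 49 = 191.10 in aggregate.
Group total = 76 + 191.10 = 267.10.

267.10 million dollars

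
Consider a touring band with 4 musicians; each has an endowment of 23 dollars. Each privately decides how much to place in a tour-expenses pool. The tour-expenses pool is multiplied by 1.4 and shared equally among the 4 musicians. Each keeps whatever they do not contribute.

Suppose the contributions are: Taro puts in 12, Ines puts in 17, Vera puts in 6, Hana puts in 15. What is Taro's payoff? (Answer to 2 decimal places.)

Total contributed: 12 + 17 + 6 + 15 = 50.
Each receives 1.4 × 50 / 4 = 17.50 from the tour-expenses pool.
Taro keeps 23 − 12 = 11, so Taro's payoff is 11 + 17.50 = 28.50.

28.50 dollars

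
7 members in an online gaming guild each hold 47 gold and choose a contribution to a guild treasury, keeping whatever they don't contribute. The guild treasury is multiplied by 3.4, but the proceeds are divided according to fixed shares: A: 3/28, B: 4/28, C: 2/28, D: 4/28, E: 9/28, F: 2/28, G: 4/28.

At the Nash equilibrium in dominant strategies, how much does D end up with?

69.83 gold

Player j's private return per contributed unit is 3.4 × (j's share). Contributing is weakly dominant for j when that share is at least 1/3.4 = 0.2941, and contributing 0 is dominant otherwise.
The only share above 0.2941 is E's 9/28, contributing 47; the remaining 6 contribute 0. Total contributed: 47.
D keeps 47 and receives 3.4 × 47 × 4/28 = 22.83 from the guild treasury, for a payoff of 69.83.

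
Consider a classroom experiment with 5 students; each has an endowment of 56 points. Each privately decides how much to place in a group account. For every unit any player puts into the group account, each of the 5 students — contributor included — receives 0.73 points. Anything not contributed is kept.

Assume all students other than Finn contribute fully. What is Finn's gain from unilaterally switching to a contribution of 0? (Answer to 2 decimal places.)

15.12 points

Switching from a contribution of 56 to 0 lets Finn keep an extra 56 points, but lowers the group account by 56, which costs Finn their own share of that drop: 0.73 × 56 = 40.88.
Net gain = 56 − 40.88 = 15.12. The private return per contributed unit (0.73) is below 1, so free-riding is indeed the best response regardless of what the others do.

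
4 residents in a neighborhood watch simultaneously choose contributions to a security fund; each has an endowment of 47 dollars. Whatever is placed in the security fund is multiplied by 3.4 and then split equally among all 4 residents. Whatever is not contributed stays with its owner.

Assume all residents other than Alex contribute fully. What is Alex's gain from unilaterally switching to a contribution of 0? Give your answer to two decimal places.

Switching from a contribution of 47 to 0 lets Alex keep an extra 47 dollars, but lowers the security fund by 47, which costs Alex their own share of that drop: 3.4/4 × 47 = 39.95.
Net gain = 47 − 39.95 = 7.05. The private return per contributed unit (0.8500) is below 1, so free-riding is indeed the best response regardless of what the others do.

7.05 dollars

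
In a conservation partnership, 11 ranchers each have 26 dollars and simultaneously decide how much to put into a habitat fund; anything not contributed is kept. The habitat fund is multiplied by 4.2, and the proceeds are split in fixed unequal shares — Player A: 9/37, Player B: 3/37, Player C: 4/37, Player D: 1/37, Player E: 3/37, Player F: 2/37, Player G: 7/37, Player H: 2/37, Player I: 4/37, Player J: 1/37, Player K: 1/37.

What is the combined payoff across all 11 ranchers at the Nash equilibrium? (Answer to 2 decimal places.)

369.20 dollars

A player with share s gets back 4.2·s per unit contributed, so full contribution is dominant for anyone with s > 1/4.2 = 0.2381 and zero contribution is dominant for anyone below.
Player A alone (share 9/37) is above the threshold, contributing 26; the remaining 10 contribute 0. Total contributed: 26.
The habitat fund pays out 4.2 × 26 = 109.20 in total (split across the unequal shares, but the aggregate is all that matters for the group sum).
The 10 free-riders keep 26 each, adding 260. Group total = 260 + 109.20 = 369.20.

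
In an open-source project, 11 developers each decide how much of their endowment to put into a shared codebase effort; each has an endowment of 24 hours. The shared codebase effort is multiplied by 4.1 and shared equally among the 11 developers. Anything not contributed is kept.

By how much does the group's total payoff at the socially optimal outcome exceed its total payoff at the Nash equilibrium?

Each contributed unit returns 4.1/11 = 0.3727 to its contributor — below 1 — so contributing 0 is dominant for every player. At the Nash equilibrium everyone keeps their 24, and the group total is 11 × 24 = 264.
Each contributed unit returns 4.100 to the group as a whole (0.3727 to each of 11 players), which exceeds 1, so the social optimum is full contribution: group total = 4.100 × 264 = 1082.40.
Efficiency loss = 1082.40 − 264 = 818.40.

818.40 hours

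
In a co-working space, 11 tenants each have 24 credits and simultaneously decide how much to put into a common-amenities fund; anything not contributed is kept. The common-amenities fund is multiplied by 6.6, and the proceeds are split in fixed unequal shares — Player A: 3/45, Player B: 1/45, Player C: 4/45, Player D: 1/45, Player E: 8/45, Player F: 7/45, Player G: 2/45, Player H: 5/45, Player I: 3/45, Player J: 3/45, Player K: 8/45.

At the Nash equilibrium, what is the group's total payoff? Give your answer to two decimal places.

Player j's private return per contributed unit is 6.6 × (j's share). Contributing is weakly dominant for j when that share is at least 1/6.6 = 0.1515, and contributing 0 is dominant otherwise.
Player E, Player F and Player K clear that bar, contributing 24 each; the remaining 8 contribute 0. Total contributed: 72.
The common-amenities fund pays out 6.6 × 72 = 475.20 in total (split across the unequal shares, but the aggregate is all that matters for the group sum).
The 8 free-riders keep 24 each, adding 192. Group total = 192 + 475.20 = 667.20.

667.20 credits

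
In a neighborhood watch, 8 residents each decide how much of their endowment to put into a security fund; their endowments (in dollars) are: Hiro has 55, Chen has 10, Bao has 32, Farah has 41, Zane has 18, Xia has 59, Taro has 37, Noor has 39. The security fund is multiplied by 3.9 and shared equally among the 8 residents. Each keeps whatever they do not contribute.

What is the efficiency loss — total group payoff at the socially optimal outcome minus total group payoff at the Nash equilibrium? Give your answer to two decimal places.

843.90 dollars

The private return per contributed unit is 3.9/8 = 0.4875 < 1 for every player regardless of endowment, so the Nash equilibrium is zero contribution and the group total is Σ E_j = 55 + 10 + 32 + 41 + 18 + 59 + 37 + 39 = 291.
Each contributed unit returns 3.900 to the group, so the social optimum is full contribution by everyone: group total = 3.900 × 291 = 1134.90.
Efficiency loss = (3.900 − 1) × 291 = 843.90.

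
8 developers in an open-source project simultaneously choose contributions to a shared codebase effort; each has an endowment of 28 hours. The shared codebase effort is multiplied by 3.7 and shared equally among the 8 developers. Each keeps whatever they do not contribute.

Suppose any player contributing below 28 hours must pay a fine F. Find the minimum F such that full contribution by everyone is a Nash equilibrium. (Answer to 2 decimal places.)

15.05 hours

Given the others contribute fully, the best deviation is to contribute 0 (any partial contribution still incurs the fine and gives up units whose private return 0.4625 is below 1).
Deviating from 28 to 0 saves 28 hours but forfeits the deviator's share of the drop in the shared codebase effort: 3.7/8 × 28 = 12.95.
So the deviation gain is 28 − 12.95 = 15.05, and the fine must be at least 15.05 hours to wipe it out.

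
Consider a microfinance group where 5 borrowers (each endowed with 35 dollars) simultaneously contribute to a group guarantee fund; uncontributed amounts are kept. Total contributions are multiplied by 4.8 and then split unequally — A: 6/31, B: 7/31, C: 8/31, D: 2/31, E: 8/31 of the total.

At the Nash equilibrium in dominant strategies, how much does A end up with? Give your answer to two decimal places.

Player j's private return per contributed unit is 4.8 × (j's share). Contributing is weakly dominant for j when that share is at least 1/4.8 = 0.2083, and contributing 0 is dominant otherwise.
B, C and E clear that bar, contributing 35 each; the remaining 2 contribute 0. Total contributed: 105.
A keeps 35 and receives 4.8 × 105 × 6/31 = 97.55 from the group guarantee fund, for a payoff of 132.55.

132.55 dollars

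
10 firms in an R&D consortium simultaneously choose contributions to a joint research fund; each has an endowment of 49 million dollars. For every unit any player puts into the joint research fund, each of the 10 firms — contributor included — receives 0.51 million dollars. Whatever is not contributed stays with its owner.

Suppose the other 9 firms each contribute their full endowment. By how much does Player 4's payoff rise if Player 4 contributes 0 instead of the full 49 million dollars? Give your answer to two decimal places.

24.01 million dollars

Switching from a contribution of 49 to 0 lets Player 4 keep an extra 49 million dollars, but lowers the joint research fund by 49, which costs Player 4 their own share of that drop: 0.51 × 49 = 24.99.
Net gain = 49 − 24.99 = 24.01. The private return per contributed unit (0.51) is below 1, so free-riding is indeed the best response regardless of what the others do.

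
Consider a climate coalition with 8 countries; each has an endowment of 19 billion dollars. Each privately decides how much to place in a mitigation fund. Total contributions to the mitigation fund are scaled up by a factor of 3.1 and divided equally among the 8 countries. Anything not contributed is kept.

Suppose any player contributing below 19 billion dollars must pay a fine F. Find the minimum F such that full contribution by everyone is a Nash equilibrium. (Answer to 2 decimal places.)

11.64 billion dollars

Given the others contribute fully, the best deviation is to contribute 0 (any partial contribution still incurs the fine and gives up units whose private return 0.3875 is below 1).
Deviating from 19 to 0 saves 19 billion dollars but forfeits the deviator's share of the drop in the mitigation fund: 3.1/8 × 19 = 7.36.
So the deviation gain is 19 − 7.36 = 11.64, and the fine must be at least 11.64 billion dollars to wipe it out.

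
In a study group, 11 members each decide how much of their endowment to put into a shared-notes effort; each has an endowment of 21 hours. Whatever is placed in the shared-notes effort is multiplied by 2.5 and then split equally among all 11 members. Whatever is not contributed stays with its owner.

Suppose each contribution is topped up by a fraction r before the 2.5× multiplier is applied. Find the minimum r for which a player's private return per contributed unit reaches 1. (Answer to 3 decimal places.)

With matching at rate r, one contributed unit becomes (1 + r) in the shared-notes effort and returns 2.5 × (1 + r) / 11 to the contributor.
Setting this equal to 1: 1 + r = 11/2.5 = 4.4000.
So the minimum matching rate is r = 4.4000 − 1 = 3.400.

3.400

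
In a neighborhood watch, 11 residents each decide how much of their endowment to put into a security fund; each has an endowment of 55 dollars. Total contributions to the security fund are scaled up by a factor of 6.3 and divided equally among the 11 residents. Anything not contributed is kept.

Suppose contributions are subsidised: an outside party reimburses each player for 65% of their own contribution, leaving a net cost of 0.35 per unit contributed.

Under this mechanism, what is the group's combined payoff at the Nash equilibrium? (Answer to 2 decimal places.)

The effective private return per unit is now (6.3/11) / 0.35 = 1.6364 > 1, so every player's dominant strategy flips to full contribution.
At the Nash equilibrium everyone contributes 55. Group total payoff = 11 × (55 × 0.65 + 6.3 × 55) = 4204.75.

4204.75 dollars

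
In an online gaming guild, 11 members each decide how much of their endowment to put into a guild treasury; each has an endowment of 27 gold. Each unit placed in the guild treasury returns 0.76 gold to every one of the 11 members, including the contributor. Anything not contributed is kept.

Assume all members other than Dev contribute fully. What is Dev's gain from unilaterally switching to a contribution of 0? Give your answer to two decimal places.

Switching from a contribution of 27 to 0 lets Dev keep an extra 27 gold, but lowers the guild treasury by 27, which costs Dev their own share of that drop: 0.76 × 27 = 20.52.
Net gain = 27 − 20.52 = 6.48. The private return per contributed unit (0.76) is below 1, so free-riding is indeed the best response regardless of what the others do.

6.48 gold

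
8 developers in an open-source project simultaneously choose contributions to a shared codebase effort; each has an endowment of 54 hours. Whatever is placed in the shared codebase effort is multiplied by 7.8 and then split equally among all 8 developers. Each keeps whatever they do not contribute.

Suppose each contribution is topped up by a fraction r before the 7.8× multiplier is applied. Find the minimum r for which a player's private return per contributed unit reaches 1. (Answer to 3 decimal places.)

With matching at rate r, one contributed unit becomes (1 + r) in the shared codebase effort and returns 7.8 × (1 + r) / 8 to the contributor.
Setting this equal to 1: 1 + r = 8/7.8 = 1.0256.
So the minimum matching rate is r = 1.0256 − 1 = 0.026.

0.026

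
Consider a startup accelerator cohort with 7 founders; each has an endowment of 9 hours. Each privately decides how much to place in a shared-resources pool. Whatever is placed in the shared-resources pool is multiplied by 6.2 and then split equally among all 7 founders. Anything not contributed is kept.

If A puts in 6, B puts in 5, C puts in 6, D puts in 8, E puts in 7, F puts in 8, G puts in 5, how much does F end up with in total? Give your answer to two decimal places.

Total contributed: 6 + 5 + 6 + 8 + 7 + 8 + 5 = 45.
Each receives 6.2 × 45 / 7 = 39.86 from the shared-resources pool.
F keeps 9 − 8 = 1, so F's payoff is 1 + 39.86 = 40.86.

40.86 hours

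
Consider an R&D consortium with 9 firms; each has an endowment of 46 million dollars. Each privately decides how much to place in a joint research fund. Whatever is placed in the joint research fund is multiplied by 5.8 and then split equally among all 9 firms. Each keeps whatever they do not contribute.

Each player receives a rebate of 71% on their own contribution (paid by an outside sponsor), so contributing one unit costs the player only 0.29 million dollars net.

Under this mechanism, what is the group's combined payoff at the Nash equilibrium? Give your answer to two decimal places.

2695.14 million dollars

The effective private return per unit is now (5.8/9) / 0.29 = 2.2222 > 1, so every player's dominant strategy flips to full contribution.
At the Nash equilibrium everyone contributes 46. Group total payoff = 9 × (46 × 0.71 + 5.8 × 46) = 2695.14.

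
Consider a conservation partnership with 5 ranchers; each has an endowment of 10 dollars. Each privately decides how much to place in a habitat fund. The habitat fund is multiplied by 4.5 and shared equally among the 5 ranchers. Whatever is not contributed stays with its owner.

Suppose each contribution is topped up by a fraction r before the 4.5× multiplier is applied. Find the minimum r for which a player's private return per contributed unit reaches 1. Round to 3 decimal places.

0.111

With matching at rate r, one contributed unit becomes (1 + r) in the habitat fund and returns 4.5 × (1 + r) / 5 to the contributor.
Setting this equal to 1: 1 + r = 5/4.5 = 1.1111.
So the minimum matching rate is r = 1.1111 − 1 = 0.111.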